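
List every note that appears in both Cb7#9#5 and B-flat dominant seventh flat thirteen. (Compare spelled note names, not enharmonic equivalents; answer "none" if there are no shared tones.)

D

Cb7#9#5: Cb Eb G Bbb D
B-flat dominant seventh flat thirteen: Bb D F Ab Gb
Common to both → D.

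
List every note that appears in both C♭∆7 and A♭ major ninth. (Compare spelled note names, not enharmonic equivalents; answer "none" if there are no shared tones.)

Eb Bb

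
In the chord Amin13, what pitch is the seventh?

G

Root of Amin13 = A. The 7th is a minor 7th: A up a minor 7th → G.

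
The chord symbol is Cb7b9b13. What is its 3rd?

Eb

Cb7b9b13 is built on Cb; its 3rd is a major 3rd above the root.
A third above C uses the letter E, and the major 3rd above Cb is Eb.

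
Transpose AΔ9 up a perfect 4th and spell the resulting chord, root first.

D, F♯, A, C♯, E

A perfect 4th up from A is D, so the new chord is D major ninth.
root → D
3rd (major 3rd) → F♯
5th (perfect 5th) → A
7th (major 7th) → C♯
9th (major 9th) → E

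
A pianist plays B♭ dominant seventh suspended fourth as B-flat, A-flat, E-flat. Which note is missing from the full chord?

B♭ dominant seventh suspended fourth = B-flat, E-flat, F, A-flat. The voicing lacks the 5th (perfect 5th), F.

F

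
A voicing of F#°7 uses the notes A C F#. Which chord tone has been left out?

F#°7 = F#, A, C, Eb. The voicing lacks the 7th (diminished 7th), Eb.

Eb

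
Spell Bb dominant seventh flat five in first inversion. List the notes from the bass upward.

In root position, Bb dominant seventh flat five is Bb–D–Fb–Ab.
First inversion puts the third (D) in the bass.

D, Fb, Ab, Bb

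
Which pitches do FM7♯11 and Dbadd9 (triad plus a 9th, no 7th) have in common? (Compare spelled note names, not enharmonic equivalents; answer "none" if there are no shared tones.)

F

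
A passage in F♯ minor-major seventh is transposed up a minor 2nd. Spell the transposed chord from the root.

G, Bb, D, F#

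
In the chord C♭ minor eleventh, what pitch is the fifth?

G-flat

C♭ minor eleventh is built on C-flat; its 5th is a perfect 5th above the root.
A fifth above C uses the letter G, and the perfect 5th above C-flat is G-flat.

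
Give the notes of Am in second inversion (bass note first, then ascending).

E A C

Am = A–C–E; second inversion → fifth (E) lowest.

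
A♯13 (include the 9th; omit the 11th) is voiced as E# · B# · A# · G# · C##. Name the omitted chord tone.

F##

The full A♯13 chord is A#, C##, E#, G#, B#, F##.
Comparing with the voicing, the major 13th (13th) — F## — is absent.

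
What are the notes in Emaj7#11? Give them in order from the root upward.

E, G#, B, D#, A#

Emaj7#11: major seventh sharp eleven on E.
Root: E
Major 3rd (3rd): G#
Perfect 5th (5th): B
Major 7th (7th): D#
Augmented 11th (11th): A#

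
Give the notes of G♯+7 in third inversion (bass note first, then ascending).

F#, G#, B#, D##

G♯+7 = G#–B#–D##–F#; third inversion → seventh (F#) lowest.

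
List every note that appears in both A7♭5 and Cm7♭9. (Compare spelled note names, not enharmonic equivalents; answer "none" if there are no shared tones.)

E♭  G

A7♭5: A C♯ E♭ G
Cm7♭9: C E♭ G B♭ D♭
Common to both → E♭, G.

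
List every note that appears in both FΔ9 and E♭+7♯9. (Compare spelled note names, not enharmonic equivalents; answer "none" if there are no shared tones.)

FΔ9: F A C E G
E♭+7♯9: E♭ G B D♭ F♯
Common to both → G.

G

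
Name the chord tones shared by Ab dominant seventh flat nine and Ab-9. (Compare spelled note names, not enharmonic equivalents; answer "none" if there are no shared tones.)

Ab – Eb – Gb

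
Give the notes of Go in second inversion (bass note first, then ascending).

Db, G, Bb

Go = G–Bb–Db; second inversion → fifth (Db) lowest.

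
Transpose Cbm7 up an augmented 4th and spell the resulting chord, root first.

F – A♭ – C – E♭

An augmented 4th up from C♭ is F, so the new chord is F minor seventh.
- root: F
- minor 3rd: A♭
- perfect 5th: C
- minor 7th: E♭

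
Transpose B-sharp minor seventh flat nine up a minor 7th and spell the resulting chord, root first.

A♯, C♯, E♯, G♯, B

A minor 7th up from B♯ is A♯, so the new chord is A♯ minor seventh flat nine.
root → A♯
3rd (minor 3rd) → C♯
5th (perfect 5th) → E♯
7th (minor 7th) → G♯
9th (minor 9th) → B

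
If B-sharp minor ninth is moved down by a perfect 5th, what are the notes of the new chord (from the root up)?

E-sharp  G-sharp  B-sharp  D-sharp  F-double-sharp

A perfect 5th down from B-sharp is E-sharp, so the new chord is E-sharp minor ninth.
Root: E-sharp
Minor 3rd (3rd): G-sharp
Perfect 5th (5th): B-sharp
Minor 7th (7th): D-sharp
Major 9th (9th): F-double-sharp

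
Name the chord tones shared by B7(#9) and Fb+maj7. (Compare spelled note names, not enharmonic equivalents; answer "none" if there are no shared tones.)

B7(#9) = B, D♯, F♯, A, C𝄪.
Fb+maj7 = F♭, A♭, C, E♭.
Shared: none.

none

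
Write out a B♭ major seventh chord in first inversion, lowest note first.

B♭ major seventh = B-flat–D–F–A; first inversion → third (D) lowest.

D, F, A, B-flat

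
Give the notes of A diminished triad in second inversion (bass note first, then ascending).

A diminished triad = A–C–E-flat; second inversion → fifth (E-flat) lowest.

E-flat, A, C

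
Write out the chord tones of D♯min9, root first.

D♯min9: minor ninth on D#.
Root: D#
Minor 3rd (3rd): F#
Perfect 5th (5th): A#
Minor 7th (7th): C#
Major 9th (9th): E#

D#  F#  A#  C#  E#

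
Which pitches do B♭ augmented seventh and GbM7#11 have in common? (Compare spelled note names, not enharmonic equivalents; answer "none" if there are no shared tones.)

B♭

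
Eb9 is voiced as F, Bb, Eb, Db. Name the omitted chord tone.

Eb9 = Eb, G, Bb, Db, F. The voicing lacks the 3rd (major 3rd), G.

G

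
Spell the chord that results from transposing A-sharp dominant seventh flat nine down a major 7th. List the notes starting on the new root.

B D-sharp F-sharp A C

Transposed root: A-sharp → B (major 7th down). So we spell B dominant seventh flat nine:
B — root
D-sharp — major 3rd
F-sharp — perfect 5th
A — minor 7th
C — minor 9th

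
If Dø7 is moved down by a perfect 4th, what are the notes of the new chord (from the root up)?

A – C – Eb – G

A perfect 4th down from D is A, so the new chord is A half-diminished seventh.
A — root
C — minor 3rd
Eb — diminished 5th
G — minor 7th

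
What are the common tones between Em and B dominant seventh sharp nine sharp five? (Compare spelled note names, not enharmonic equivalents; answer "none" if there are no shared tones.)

B

Em = E, G, B.
B dominant seventh sharp nine sharp five = B, D#, F##, A, C##.
Shared: B.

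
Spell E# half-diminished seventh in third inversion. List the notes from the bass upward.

E# half-diminished seventh = E#–G#–B–D#; third inversion → seventh (D#) lowest.

D#, E#, G#, B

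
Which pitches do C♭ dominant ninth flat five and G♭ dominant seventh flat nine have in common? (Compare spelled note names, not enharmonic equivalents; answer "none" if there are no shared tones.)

C♭ dominant ninth flat five: C-flat E-flat G-double-flat B-double-flat D-flat
G♭ dominant seventh flat nine: G-flat B-flat D-flat F-flat A-double-flat
Common to both → D-flat.

D-flat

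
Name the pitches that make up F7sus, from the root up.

Root F, quality dominant seventh suspended fourth:
F — root
Bb — perfect 4th
C — perfect 5th
Eb — minor 7th

F, Bb, C, Eb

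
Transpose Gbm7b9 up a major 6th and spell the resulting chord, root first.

Gb up a major 6th → Eb. New chord: Eb minor seventh flat nine.
Eb — root
Gb — minor 3rd
Bb — perfect 5th
Db — minor 7th
Fb — minor 9th

Eb Gb Bb Db Fb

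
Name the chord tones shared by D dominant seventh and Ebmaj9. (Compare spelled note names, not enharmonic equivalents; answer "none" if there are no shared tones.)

D

D dominant seventh = D, F♯, A, C.
Ebmaj9 = E♭, G, B♭, D, F.
Shared: D.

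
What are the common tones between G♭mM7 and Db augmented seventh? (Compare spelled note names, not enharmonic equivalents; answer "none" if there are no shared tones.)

Db, F

G♭mM7: Gb Bbb Db F
Db augmented seventh: Db F A Cb
Common to both → Db, F.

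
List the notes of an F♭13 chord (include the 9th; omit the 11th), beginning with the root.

Fb – Ab – Cb – Ebb – Gb – Db

F♭13 is a dominant thirteenth built on Fb.
root → Fb
3rd (major 3rd) → Ab
5th (perfect 5th) → Cb
7th (minor 7th) → Ebb
9th (major 9th) → Gb
13th (major 13th) → Db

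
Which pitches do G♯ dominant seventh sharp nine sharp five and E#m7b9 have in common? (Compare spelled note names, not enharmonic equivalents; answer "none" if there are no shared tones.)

G♯ – B♯ – F♯

G♯ dominant seventh sharp nine sharp five = G♯, B♯, D𝄪, F♯, A𝄪.
E#m7b9 = E♯, G♯, B♯, D♯, F♯.
Shared: G♯, B♯, F♯.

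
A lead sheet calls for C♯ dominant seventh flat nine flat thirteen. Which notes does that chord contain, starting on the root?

C♯, E♯, G♯, B, D, A

C♯ dominant seventh flat nine flat thirteen: dominant seventh flat nine flat thirteen on C♯.
C♯ — root
E♯ — major 3rd
G♯ — perfect 5th
B — minor 7th
D — minor 9th
A — minor 13th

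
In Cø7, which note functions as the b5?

Gb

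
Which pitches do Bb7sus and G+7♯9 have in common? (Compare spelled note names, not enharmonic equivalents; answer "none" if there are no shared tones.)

Bb7sus = Bb, Eb, F, Ab.
G+7♯9 = G, B, D#, F, A#.
Shared: F.

F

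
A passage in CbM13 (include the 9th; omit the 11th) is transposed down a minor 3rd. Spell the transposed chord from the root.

Transposed root: C♭ → A♭ (minor 3rd down). So we spell A♭ major thirteenth:
A♭ — root
C — major 3rd
E♭ — perfect 5th
G — major 7th
B♭ — major 9th
F — major 13th

A♭, C, E♭, G, B♭, F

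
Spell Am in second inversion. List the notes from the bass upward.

E A C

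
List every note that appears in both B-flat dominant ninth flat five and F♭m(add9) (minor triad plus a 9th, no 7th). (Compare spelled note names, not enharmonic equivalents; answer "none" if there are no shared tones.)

B-flat dominant ninth flat five: Bb D Fb Ab C
F♭m(add9): Fb Abb Cb Gb
Common to both → Fb.

Fb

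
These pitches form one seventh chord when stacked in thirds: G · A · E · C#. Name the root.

A

Arranged so that each adjacent pair is a third by letter name: A – C# – E – G.
The bottom of that stack, A, is the root (this is A dominant seventh).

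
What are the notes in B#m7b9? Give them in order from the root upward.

B#m7b9: minor seventh flat nine on B#.
B# — root
D# — minor 3rd
F## — perfect 5th
A# — minor 7th
C# — minor 9th

B#, D#, F##, A#, C#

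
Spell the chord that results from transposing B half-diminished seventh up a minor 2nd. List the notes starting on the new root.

A minor 2nd up from B is C, so the new chord is C half-diminished seventh.
C — root
E♭ — minor 3rd
G♭ — diminished 5th
B♭ — minor 7th

C, E♭, G♭, B♭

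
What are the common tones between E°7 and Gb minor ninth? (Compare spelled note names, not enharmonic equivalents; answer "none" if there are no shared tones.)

E°7 = E, G, Bb, Db.
Gb minor ninth = Gb, Bbb, Db, Fb, Ab.
Shared: Db.

Db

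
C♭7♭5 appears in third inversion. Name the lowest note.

Bbb

C♭7♭5 in root position is Cb–Eb–Gbb–Bbb.
Third inversion places the seventh in the bass, which is Bbb.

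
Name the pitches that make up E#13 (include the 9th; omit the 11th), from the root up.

E# – G## – B# – D# – F## – C##

E#13: dominant thirteenth on E#.
root → E#
3rd (major 3rd) → G##
5th (perfect 5th) → B#
7th (minor 7th) → D#
9th (major 9th) → F##
13th (major 13th) → C##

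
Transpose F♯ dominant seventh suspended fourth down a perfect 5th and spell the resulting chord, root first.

Transposed root: F-sharp → B (perfect 5th down). So we spell B dominant seventh suspended fourth:
- root: B
- perfect 4th: E
- perfect 5th: F-sharp
- minor 7th: A

B, E, F-sharp, A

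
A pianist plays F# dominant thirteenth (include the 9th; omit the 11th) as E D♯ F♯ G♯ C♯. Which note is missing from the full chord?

The full F# dominant thirteenth chord is F♯, A♯, C♯, E, G♯, D♯.
Comparing with the voicing, the major 3rd (3rd) — A♯ — is absent.

A♯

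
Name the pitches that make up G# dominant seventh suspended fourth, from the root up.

G# dominant seventh suspended fourth: dominant seventh suspended fourth on G-sharp.
Root: G-sharp
Perfect 4th (4th): C-sharp
Perfect 5th (5th): D-sharp
Minor 7th (7th): F-sharp

G-sharp C-sharp D-sharp F-sharp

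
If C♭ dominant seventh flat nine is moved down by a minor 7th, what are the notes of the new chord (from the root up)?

Db F Ab Cb Ebb

Cb down a minor 7th → Db. New chord: Db dominant seventh flat nine.
Db — root
F — major 3rd
Ab — perfect 5th
Cb — minor 7th
Ebb — minor 9th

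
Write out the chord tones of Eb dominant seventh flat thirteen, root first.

Eb – G – Bb – Db – Cb

Eb dominant seventh flat thirteen: dominant seventh flat thirteen on Eb.
- root: Eb
- major 3rd: G
- perfect 5th: Bb
- minor 7th: Db
- minor 13th: Cb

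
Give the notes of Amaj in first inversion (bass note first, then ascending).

C#, E, A

In root position, Amaj is A–C#–E.
First inversion puts the third (C#) in the bass.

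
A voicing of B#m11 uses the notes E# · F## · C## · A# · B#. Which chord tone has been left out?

D#

B#m11 = B#, D#, F##, A#, C##, E#. The voicing lacks the 3rd (minor 3rd), D#.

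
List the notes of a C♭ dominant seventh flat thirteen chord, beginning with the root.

C-flat, E-flat, G-flat, B-double-flat, A-double-flat

C♭ dominant seventh flat thirteen: dominant seventh flat thirteen on C-flat.
root → C-flat
3rd (major 3rd) → E-flat
5th (perfect 5th) → G-flat
7th (minor 7th) → B-double-flat
13th (minor 13th) → A-double-flat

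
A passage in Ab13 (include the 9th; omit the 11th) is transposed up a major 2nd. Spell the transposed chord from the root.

Bb D F Ab C G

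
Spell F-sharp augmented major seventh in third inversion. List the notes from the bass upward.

F-sharp augmented major seventh = F-sharp–A-sharp–C-double-sharp–E-sharp; third inversion → seventh (E-sharp) lowest.

E-sharp, F-sharp, A-sharp, C-double-sharp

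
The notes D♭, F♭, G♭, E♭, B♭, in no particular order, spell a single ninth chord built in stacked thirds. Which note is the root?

Stacking in thirds gives E♭ – G♭ – B♭ – D♭ – F♭, so E♭ is the root — E♭ minor seventh flat nine.

E♭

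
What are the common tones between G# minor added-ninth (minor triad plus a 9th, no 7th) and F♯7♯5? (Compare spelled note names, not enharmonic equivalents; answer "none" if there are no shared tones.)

A#

G# minor added-ninth = G#, B, D#, A#.
F♯7♯5 = F#, A#, C##, E.
Shared: A#.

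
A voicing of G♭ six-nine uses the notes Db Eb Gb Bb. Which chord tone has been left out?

Ab

G♭ six-nine = Gb, Bb, Db, Eb, Ab. The voicing lacks the 9th (major 9th), Ab.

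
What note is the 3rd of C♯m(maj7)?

E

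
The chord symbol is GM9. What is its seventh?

Root of GM9 = G. The 7th is a major 7th: G up a major 7th → F#.

F#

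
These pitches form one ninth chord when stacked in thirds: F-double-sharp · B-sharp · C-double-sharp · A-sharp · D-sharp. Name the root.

Stacking in thirds gives B-sharp – D-sharp – F-double-sharp – A-sharp – C-double-sharp, so B-sharp is the root — B-sharp minor ninth.

B-sharp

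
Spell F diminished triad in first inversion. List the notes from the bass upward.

A-flat, C-flat, F

F diminished triad = F–A-flat–C-flat; first inversion → third (A-flat) lowest.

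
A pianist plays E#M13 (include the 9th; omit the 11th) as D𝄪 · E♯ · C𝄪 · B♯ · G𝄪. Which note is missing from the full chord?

F𝄪

E#M13 = E♯, G𝄪, B♯, D𝄪, F𝄪, C𝄪. The voicing lacks the 9th (major 9th), F𝄪.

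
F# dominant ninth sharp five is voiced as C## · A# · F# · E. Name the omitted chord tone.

G#

F# dominant ninth sharp five = F#, A#, C##, E, G#. The voicing lacks the 9th (major 9th), G#.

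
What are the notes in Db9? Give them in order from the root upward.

Root Db, quality dominant ninth:
Db — root
F — major 3rd
Ab — perfect 5th
Cb — minor 7th
Eb — major 9th

Db, F, Ab, Cb, Eb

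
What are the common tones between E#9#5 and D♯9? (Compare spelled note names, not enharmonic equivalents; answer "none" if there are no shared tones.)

E#, D#, F##

E#9#5: E# G## B## D# F##
D♯9: D# F## A# C# E#
Common to both → E#, D#, F##.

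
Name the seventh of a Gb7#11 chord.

Fb

Root of Gb7#11 = Gb. The 7th is a minor 7th: Gb up a minor 7th → Fb.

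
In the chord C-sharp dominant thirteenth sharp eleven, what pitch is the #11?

Root of C-sharp dominant thirteenth sharp eleven = C#. The 11th is an augmented 11th: C# up an augmented 11th → F##.

F##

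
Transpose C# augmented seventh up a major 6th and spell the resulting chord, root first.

A-sharp  C-double-sharp  E-double-sharp  G-sharp

C-sharp up a major 6th → A-sharp. New chord: A-sharp augmented seventh.
- root: A-sharp
- major 3rd: C-double-sharp
- augmented 5th: E-double-sharp
- minor 7th: G-sharp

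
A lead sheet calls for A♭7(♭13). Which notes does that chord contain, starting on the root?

A♭7(♭13) is a dominant seventh flat thirteen built on Ab.
Root: Ab
Major 3rd (3rd): C
Perfect 5th (5th): Eb
Minor 7th (7th): Gb
Minor 13th (13th): Fb

Ab  C  Eb  Gb  Fb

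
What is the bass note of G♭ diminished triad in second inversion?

D-double-flat

G♭ diminished triad in root position is G-flat–B-double-flat–D-double-flat.
Second inversion places the fifth in the bass, which is D-double-flat.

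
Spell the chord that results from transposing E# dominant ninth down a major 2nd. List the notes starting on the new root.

D#, F##, A#, C#, E#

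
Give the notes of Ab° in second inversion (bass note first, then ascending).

E𝄫 – A♭ – C♭

In root position, Ab° is A♭–C♭–E𝄫.
Second inversion puts the fifth (E𝄫) in the bass.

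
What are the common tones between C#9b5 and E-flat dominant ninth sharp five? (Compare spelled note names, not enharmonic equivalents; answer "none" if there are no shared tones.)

G B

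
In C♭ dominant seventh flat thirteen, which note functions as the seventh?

Root of C♭ dominant seventh flat thirteen = C-flat. The 7th is a minor 7th: C-flat up a minor 7th → B-double-flat.

B-double-flat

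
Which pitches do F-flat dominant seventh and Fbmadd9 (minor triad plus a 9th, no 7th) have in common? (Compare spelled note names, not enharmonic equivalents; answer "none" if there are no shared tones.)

Fb  Cb

F-flat dominant seventh = Fb, Ab, Cb, Ebb.
Fbmadd9 = Fb, Abb, Cb, Gb.
Shared: Fb, Cb.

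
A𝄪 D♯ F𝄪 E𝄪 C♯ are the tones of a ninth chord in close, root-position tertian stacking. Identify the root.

Arranged so that each adjacent pair is a third by letter name: D♯ – F𝄪 – A𝄪 – C♯ – E𝄪.
The bottom of that stack, D♯, is the root (this is D♯ dominant seventh sharp nine sharp five).

D♯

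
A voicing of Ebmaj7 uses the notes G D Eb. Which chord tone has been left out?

Bb

The full Ebmaj7 chord is Eb, G, Bb, D.
Comparing with the voicing, the perfect 5th (5th) — Bb — is absent.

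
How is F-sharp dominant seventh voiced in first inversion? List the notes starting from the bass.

F-sharp dominant seventh = F-sharp–A-sharp–C-sharp–E; first inversion → third (A-sharp) lowest.

A-sharp  C-sharp  E  F-sharp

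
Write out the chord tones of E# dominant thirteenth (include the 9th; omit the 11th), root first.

E# – G## – B# – D# – F## – C##

Root E#, quality dominant thirteenth:
Root: E#
Major 3rd (3rd): G##
Perfect 5th (5th): B#
Minor 7th (7th): D#
Major 9th (9th): F##
Major 13th (13th): C##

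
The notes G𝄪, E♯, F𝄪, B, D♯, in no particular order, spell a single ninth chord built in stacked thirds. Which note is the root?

Stacking in thirds gives E♯ – G𝄪 – B – D♯ – F𝄪, so E♯ is the root — E♯ dominant ninth flat five.

E♯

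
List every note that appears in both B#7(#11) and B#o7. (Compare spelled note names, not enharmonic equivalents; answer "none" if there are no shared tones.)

B#7(#11): B# D## F## A# E##
B#o7: B# D# F# A
Common to both → B#.

B#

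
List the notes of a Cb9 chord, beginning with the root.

Cb Eb Gb Bbb Db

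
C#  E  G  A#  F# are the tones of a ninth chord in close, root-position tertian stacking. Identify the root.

Stacking in thirds gives F# – A# – C# – E – G, so F# is the root — F# dominant seventh flat nine.

F#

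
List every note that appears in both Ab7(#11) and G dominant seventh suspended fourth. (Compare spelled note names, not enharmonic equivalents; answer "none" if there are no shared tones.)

C, D

Ab7(#11): Ab C Eb Gb D
G dominant seventh suspended fourth: G C D F
Common to both → C, D.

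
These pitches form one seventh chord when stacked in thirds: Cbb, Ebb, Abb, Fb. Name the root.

Stacking in thirds gives Fb – Abb – Cbb – Ebb, so Fb is the root — Fb half-diminished seventh.

Fb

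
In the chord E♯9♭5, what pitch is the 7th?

Root of E♯9♭5 = E♯. The 7th is a minor 7th: E♯ up a minor 7th → D♯.

D♯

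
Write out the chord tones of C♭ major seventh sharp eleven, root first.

Cb  Eb  Gb  Bb  F

C♭ major seventh sharp eleven is a major seventh sharp eleven built on Cb.
Root: Cb
Major 3rd (3rd): Eb
Perfect 5th (5th): Gb
Major 7th (7th): Bb
Augmented 11th (11th): F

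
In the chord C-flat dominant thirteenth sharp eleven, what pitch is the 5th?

G-flat

C-flat dominant thirteenth sharp eleven is built on C-flat; its 5th is a perfect 5th above the root.
A fifth above C uses the letter G, and the perfect 5th above C-flat is G-flat.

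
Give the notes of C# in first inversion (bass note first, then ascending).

In root position, C# is C♯–E♯–G♯.
First inversion puts the third (E♯) in the bass.

E♯ – G♯ – C♯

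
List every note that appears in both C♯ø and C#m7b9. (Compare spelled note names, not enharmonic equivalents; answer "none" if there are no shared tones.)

C♯ø = C#, E, G, B.
C#m7b9 = C#, E, G#, B, D.
Shared: C#, E, B.

C# – E – B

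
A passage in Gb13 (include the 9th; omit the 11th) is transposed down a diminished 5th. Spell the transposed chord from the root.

C, E, G, Bb, D, A

Transposed root: Gb → C (diminished 5th down). So we spell C dominant thirteenth:
root → C
3rd (major 3rd) → E
5th (perfect 5th) → G
7th (minor 7th) → Bb
9th (major 9th) → D
13th (major 13th) → A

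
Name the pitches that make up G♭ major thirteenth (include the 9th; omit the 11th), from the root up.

G-flat  B-flat  D-flat  F  A-flat  E-flat

G♭ major thirteenth: major thirteenth on G-flat.
Root: G-flat
Major 3rd (3rd): B-flat
Perfect 5th (5th): D-flat
Major 7th (7th): F
Major 9th (9th): A-flat
Major 13th (13th): E-flat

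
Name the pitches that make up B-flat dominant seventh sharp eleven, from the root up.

B-flat D F A-flat E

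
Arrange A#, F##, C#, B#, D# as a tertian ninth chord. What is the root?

B#

Arranged so that each adjacent pair is a third by letter name: B# – D# – F## – A# – C#.
The bottom of that stack, B#, is the root (this is B# minor seventh flat nine).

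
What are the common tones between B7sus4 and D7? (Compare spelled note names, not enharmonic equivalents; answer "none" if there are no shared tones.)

F#, A

B7sus4 = B, E, F#, A.
D7 = D, F#, A, C.
Shared: F#, A.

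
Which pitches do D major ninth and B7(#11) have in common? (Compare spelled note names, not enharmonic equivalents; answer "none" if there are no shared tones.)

D major ninth: D F# A C# E
B7(#11): B D# F# A E#
Common to both → F#, A.

F#, A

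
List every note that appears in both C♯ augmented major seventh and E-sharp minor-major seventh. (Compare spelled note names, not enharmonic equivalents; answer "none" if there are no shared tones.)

C♯ augmented major seventh: C-sharp E-sharp G-double-sharp B-sharp
E-sharp minor-major seventh: E-sharp G-sharp B-sharp D-double-sharp
Common to both → E-sharp, B-sharp.

E-sharp B-sharp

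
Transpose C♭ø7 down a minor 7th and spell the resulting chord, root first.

Db  Fb  Abb  Cb

A minor 7th down from Cb is Db, so the new chord is Db half-diminished seventh.
Db — root
Fb — minor 3rd
Abb — diminished 5th
Cb — minor 7th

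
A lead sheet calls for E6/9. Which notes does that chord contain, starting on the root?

E6/9 is a six-nine built on E.
E — root
G# — major 3rd
B — perfect 5th
C# — major 6th
F# — major 9th

E – G# – B – C# – F#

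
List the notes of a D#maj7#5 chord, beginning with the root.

D#maj7#5: augmented major seventh on D#.
Root: D#
Major 3rd (3rd): F##
Augmented 5th (5th): A##
Major 7th (7th): C##

D# F## A## C##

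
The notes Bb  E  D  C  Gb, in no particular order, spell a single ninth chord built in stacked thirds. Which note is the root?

C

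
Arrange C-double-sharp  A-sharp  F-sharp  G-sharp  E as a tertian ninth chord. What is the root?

F-sharp

Stacking in thirds gives F-sharp – A-sharp – C-double-sharp – E – G-sharp, so F-sharp is the root — F-sharp dominant ninth sharp five.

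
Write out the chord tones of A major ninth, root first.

Root A, quality major ninth:
A — root
C-sharp — major 3rd
E — perfect 5th
G-sharp — major 7th
B — major 9th

A, C-sharp, E, G-sharp, B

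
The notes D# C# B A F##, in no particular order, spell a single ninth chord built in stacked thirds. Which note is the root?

Stacking in thirds gives B – D# – F## – A – C#, so B is the root — B dominant ninth sharp five.

B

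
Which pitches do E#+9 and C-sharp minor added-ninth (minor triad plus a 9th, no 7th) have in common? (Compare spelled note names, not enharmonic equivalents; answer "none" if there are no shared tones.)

E#+9 = E♯, G𝄪, B𝄪, D♯, F𝄪.
C-sharp minor added-ninth = C♯, E, G♯, D♯.
Shared: D♯.

D♯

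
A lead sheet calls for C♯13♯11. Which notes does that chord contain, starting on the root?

C♯13♯11 is a dominant thirteenth sharp eleven built on C#.
- root: C#
- major 3rd: E#
- perfect 5th: G#
- minor 7th: B
- major 9th: D#
- augmented 11th: F##
- major 13th: A#

C# – E# – G# – B – D# – F## – A#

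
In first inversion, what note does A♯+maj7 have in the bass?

C##

A♯+maj7 = A#–C##–E##–G##. First inversion → third in the bass = C##.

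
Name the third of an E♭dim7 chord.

G♭

Root of E♭dim7 = E♭. The 3rd is a minor 3rd: E♭ up a minor 3rd → G♭.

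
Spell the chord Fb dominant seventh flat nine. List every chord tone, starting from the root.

F♭  A♭  C♭  E𝄫  G𝄫

Root F♭, quality dominant seventh flat nine:
Root: F♭
Major 3rd (3rd): A♭
Perfect 5th (5th): C♭
Minor 7th (7th): E𝄫
Minor 9th (9th): G𝄫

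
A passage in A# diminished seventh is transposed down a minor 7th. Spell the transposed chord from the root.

B-sharp  D-sharp  F-sharp  A

Transposed root: A-sharp → B-sharp (minor 7th down). So we spell B-sharp diminished seventh:
Root: B-sharp
Minor 3rd (3rd): D-sharp
Diminished 5th (5th): F-sharp
Diminished 7th (7th): A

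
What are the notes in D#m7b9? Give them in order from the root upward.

D#m7b9: minor seventh flat nine on D♯.
D♯ — root
F♯ — minor 3rd
A♯ — perfect 5th
C♯ — minor 7th
E — minor 9th

D♯, F♯, A♯, C♯, E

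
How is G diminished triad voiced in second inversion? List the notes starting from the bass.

D-flat, G, B-flat

In root position, G diminished triad is G–B-flat–D-flat.
Second inversion puts the fifth (D-flat) in the bass.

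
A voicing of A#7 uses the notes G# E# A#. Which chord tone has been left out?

The full A#7 chord is A#, C##, E#, G#.
Comparing with the voicing, the major 3rd (3rd) — C## — is absent.

C##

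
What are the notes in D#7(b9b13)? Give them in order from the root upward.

D# F## A# C# E B

D#7(b9b13) is a dominant seventh flat nine flat thirteen built on D#.
D# — root
F## — major 3rd
A# — perfect 5th
C# — minor 7th
E — minor 9th
B — minor 13th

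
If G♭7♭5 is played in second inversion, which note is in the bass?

Dbb

G♭7♭5 = Gb–Bb–Dbb–Fb. Second inversion → fifth in the bass = Dbb.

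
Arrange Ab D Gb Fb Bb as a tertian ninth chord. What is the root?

Stacking in thirds gives Gb – Bb – D – Fb – Ab, so Gb is the root — Gb dominant ninth sharp five.

Gb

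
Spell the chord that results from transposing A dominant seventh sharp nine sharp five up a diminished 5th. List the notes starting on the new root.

E-flat G B D-flat F-sharp

A up a diminished 5th → E-flat. New chord: E-flat dominant seventh sharp nine sharp five.
root → E-flat
3rd (major 3rd) → G
5th (augmented 5th) → B
7th (minor 7th) → D-flat
9th (augmented 9th) → F-sharp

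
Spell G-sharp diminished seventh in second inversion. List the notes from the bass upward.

D, F, G-sharp, B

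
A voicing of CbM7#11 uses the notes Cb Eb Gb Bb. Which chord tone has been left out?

The full CbM7#11 chord is Cb, Eb, Gb, Bb, F.
Comparing with the voicing, the augmented 11th (11th) — F — is absent.

F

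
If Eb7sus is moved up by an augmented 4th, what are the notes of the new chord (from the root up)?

A, D, E, G

Transposed root: Eb → A (augmented 4th up). So we spell A dominant seventh suspended fourth:
A — root
D — perfect 4th
E — perfect 5th
G — minor 7th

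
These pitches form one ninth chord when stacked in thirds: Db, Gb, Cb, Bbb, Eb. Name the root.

Arranged so that each adjacent pair is a third by letter name: Cb – Eb – Gb – Bbb – Db.
The bottom of that stack, Cb, is the root (this is Cb dominant ninth).

Cb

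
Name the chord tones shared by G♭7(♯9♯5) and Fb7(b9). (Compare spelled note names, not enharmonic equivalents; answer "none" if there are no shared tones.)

G♭7(♯9♯5) = Gb, Bb, D, Fb, A.
Fb7(b9) = Fb, Ab, Cb, Ebb, Gbb.
Shared: Fb.

Fb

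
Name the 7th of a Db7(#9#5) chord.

Root of Db7(#9#5) = Db. The 7th is a minor 7th: Db up a minor 7th → Cb.

Cb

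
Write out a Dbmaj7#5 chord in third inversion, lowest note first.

C  Db  F  A

In root position, Dbmaj7#5 is Db–F–A–C.
Third inversion puts the seventh (C) in the bass.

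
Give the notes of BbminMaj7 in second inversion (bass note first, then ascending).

BbminMaj7 = Bb–Db–F–A; second inversion → fifth (F) lowest.

F  A  Bb  Db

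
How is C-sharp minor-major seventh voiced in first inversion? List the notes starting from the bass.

In root position, C-sharp minor-major seventh is C#–E–G#–B#.
First inversion puts the third (E) in the bass.

E, G#, B#, C#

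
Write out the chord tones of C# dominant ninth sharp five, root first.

C# E# G## B D#

C# dominant ninth sharp five: dominant ninth sharp five on C#.
C# — root
E# — major 3rd
G## — augmented 5th
B — minor 7th
D# — major 9th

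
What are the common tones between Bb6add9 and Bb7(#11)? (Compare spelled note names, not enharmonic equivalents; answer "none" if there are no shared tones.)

Bb D F

Bb6add9: Bb D F G C
Bb7(#11): Bb D F Ab E
Common to both → Bb, D, F.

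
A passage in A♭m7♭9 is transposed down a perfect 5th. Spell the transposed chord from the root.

D♭, F♭, A♭, C♭, E𝄫

A perfect 5th down from A♭ is D♭, so the new chord is D♭ minor seventh flat nine.
root → D♭
3rd (minor 3rd) → F♭
5th (perfect 5th) → A♭
7th (minor 7th) → C♭
9th (minor 9th) → E𝄫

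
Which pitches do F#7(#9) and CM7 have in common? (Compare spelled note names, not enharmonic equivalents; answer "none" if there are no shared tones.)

F#7(#9) = F#, A#, C#, E, G##.
CM7 = C, E, G, B.
Shared: E.

E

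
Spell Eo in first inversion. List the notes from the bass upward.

Eo = E–G–Bb; first inversion → third (G) lowest.

G  Bb  E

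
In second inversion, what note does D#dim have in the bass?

A

D#dim in root position is D#–F#–A.
Second inversion places the fifth in the bass, which is A.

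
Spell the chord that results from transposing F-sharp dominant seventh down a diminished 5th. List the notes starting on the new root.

A diminished 5th down from F-sharp is B-sharp, so the new chord is B-sharp dominant seventh.
- root: B-sharp
- major 3rd: D-double-sharp
- perfect 5th: F-double-sharp
- minor 7th: A-sharp

B-sharp, D-double-sharp, F-double-sharp, A-sharp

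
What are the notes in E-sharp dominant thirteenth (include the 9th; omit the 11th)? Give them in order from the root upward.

E-sharp G-double-sharp B-sharp D-sharp F-double-sharp C-double-sharp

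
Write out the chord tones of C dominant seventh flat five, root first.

C dominant seventh flat five: dominant seventh flat five on C.
root → C
3rd (major 3rd) → E
5th (diminished 5th) → Gb
7th (minor 7th) → Bb

C, E, Gb, Bb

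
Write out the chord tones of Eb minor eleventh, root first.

E-flat – G-flat – B-flat – D-flat – F – A-flat

Eb minor eleventh is a minor eleventh built on E-flat.
- root: E-flat
- minor 3rd: G-flat
- perfect 5th: B-flat
- minor 7th: D-flat
- major 9th: F
- perfect 11th: A-flat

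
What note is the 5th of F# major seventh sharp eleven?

C♯

Root of F# major seventh sharp eleven = F♯. The 5th is a perfect 5th: F♯ up a perfect 5th → C♯.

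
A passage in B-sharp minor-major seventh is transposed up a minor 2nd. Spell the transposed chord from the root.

C♯ E G♯ B♯

B♯ up a minor 2nd → C♯. New chord: C♯ minor-major seventh.
C♯ — root
E — minor 3rd
G♯ — perfect 5th
B♯ — major 7th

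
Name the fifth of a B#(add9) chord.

Root of B#(add9) = B#. The 5th is a perfect 5th: B# up a perfect 5th → F##.

F##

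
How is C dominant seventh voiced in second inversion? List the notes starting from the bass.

In root position, C dominant seventh is C–E–G–B-flat.
Second inversion puts the fifth (G) in the bass.

G – B-flat – C – E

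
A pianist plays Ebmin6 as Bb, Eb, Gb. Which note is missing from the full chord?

The full Ebmin6 chord is Eb, Gb, Bb, C.
Comparing with the voicing, the major 6th (6th) — C — is absent.

C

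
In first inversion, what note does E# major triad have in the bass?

E# major triad = E#–G##–B#. First inversion → third in the bass = G##.

G##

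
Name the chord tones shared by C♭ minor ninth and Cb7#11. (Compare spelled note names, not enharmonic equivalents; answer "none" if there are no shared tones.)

C♭ minor ninth: Cb Ebb Gb Bbb Db
Cb7#11: Cb Eb Gb Bbb F
Common to both → Cb, Gb, Bbb.

Cb – Gb – Bbb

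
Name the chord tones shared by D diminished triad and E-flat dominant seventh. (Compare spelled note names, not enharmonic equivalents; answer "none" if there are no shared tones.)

D diminished triad: D F A-flat
E-flat dominant seventh: E-flat G B-flat D-flat
Common to both → none.

none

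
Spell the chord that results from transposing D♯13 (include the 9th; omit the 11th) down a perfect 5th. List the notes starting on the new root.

G#, B#, D#, F#, A#, E#

Transposed root: D# → G# (perfect 5th down). So we spell G# dominant thirteenth:
- root: G#
- major 3rd: B#
- perfect 5th: D#
- minor 7th: F#
- major 9th: A#
- major 13th: E#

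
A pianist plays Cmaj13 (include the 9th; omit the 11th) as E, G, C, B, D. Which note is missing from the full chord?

A

Cmaj13 = C, E, G, B, D, A. The voicing lacks the 13th (major 13th), A.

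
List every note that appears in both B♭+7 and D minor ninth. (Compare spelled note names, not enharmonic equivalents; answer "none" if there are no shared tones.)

B♭+7: Bb D F# Ab
D minor ninth: D F A C E
Common to both → D.

D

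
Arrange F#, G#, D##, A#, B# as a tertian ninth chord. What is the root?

Arranged so that each adjacent pair is a third by letter name: G# – B# – D## – F# – A#.
The bottom of that stack, G#, is the root (this is G# dominant ninth sharp five).

G#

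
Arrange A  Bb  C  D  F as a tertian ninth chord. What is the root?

Bb

Arranged so that each adjacent pair is a third by letter name: Bb – D – F – A – C.
The bottom of that stack, Bb, is the root (this is Bb major ninth).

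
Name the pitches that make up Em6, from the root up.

Em6 is a minor sixth built on E.
Root: E
Minor 3rd (3rd): G
Perfect 5th (5th): B
Major 6th (6th): C#

E – G – B – C#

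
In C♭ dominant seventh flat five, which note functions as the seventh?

Bbb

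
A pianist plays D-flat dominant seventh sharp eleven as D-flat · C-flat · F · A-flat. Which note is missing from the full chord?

D-flat dominant seventh sharp eleven = D-flat, F, A-flat, C-flat, G. The voicing lacks the 11th (augmented 11th), G.

G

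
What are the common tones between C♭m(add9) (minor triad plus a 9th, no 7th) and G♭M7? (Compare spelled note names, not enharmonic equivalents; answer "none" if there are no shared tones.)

C♭m(add9): Cb Ebb Gb Db
G♭M7: Gb Bb Db F
Common to both → Gb, Db.

Gb – Db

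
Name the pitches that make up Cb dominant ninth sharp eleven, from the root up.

Cb, Eb, Gb, Bbb, Db, F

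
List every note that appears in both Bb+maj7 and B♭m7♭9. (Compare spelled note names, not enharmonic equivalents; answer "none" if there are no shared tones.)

Bb+maj7 = Bb, D, F#, A.
B♭m7♭9 = Bb, Db, F, Ab, Cb.
Shared: Bb.

Bb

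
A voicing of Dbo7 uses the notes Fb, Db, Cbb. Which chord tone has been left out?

Abb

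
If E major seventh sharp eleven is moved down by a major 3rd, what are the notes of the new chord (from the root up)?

C E G B F-sharp

Transposed root: E → C (major 3rd down). So we spell C major seventh sharp eleven:
root → C
3rd (major 3rd) → E
5th (perfect 5th) → G
7th (major 7th) → B
11th (augmented 11th) → F-sharp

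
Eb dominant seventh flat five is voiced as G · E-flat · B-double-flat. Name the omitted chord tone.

Eb dominant seventh flat five = E-flat, G, B-double-flat, D-flat. The voicing lacks the 7th (minor 7th), D-flat.

D-flat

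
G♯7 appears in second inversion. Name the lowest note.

G♯7 = G#–B#–D#–F#. Second inversion → fifth in the bass = D#.

D#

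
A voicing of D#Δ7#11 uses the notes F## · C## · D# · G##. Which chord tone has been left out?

The full D#Δ7#11 chord is D#, F##, A#, C##, G##.
Comparing with the voicing, the perfect 5th (5th) — A# — is absent.

A#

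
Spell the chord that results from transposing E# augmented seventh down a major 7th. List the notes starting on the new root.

Transposed root: E-sharp → F-sharp (major 7th down). So we spell F-sharp augmented seventh:
- root: F-sharp
- major 3rd: A-sharp
- augmented 5th: C-double-sharp
- minor 7th: E

F-sharp  A-sharp  C-double-sharp  E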